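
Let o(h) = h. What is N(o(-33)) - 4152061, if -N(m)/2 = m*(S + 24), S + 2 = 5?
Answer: -4150279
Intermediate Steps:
S = 3 (S = -2 + 5 = 3)
N(m) = -54*m (N(m) = -2*m*(3 + 24) = -2*m*27 = -54*m)
N(o(-33)) - 4152061 = -54*(-33) - 4152061 = 1782 - 4152061 = -4150279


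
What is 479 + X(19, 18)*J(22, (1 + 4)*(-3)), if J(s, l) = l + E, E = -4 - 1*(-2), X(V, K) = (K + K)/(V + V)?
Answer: 8795/19 ≈ 462.89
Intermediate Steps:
X(V, K) = K/V (X(V, K) = (2*K)/((2*V)) = (2*K)*(1/(2*V)) = K/V)
E = -2 (E = -4 + 2 = -2)
J(s, l) = -2 + l (J(s, l) = l - 2 = -2 + l)
479 + X(19, 18)*J(22, (1 + 4)*(-3)) = 479 + (18/19)*(-2 + (1 + 4)*(-3)) = 479 + (18*(1/19))*(-2 + 5*(-3)) = 479 + 18*(-2 - 15)/19 = 479 + (18/19)*(-17) = 479 - 306/19 = 8795/19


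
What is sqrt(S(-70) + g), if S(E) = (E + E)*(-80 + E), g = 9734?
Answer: 11*sqrt(254) ≈ 175.31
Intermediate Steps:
S(E) = 2*E*(-80 + E) (S(E) = (2*E)*(-80 + E) = 2*E*(-80 + E))
sqrt(S(-70) + g) = sqrt(2*(-70)*(-80 - 70) + 9734) = sqrt(2*(-70)*(-150) + 9734) = sqrt(21000 + 9734) = sqrt(30734) = 11*sqrt(254)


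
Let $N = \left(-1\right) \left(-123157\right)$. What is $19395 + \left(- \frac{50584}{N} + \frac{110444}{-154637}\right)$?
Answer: $\frac{369349155519839}{19044629009} \approx 19394.0$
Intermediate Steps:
$N = 123157$
$19395 + \left(- \frac{50584}{N} + \frac{110444}{-154637}\right) = 19395 + \left(- \frac{50584}{123157} + \frac{110444}{-154637}\right) = 19395 + \left(\left(-50584\right) \frac{1}{123157} + 110444 \left(- \frac{1}{154637}\right)\right) = 19395 - \frac{21424109716}{19044629009} = \frac{369349155519839}{19044629009}$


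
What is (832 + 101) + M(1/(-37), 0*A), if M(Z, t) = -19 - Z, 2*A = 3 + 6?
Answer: 33819/37 ≈ 914.03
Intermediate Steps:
A = 9/2 (A = (3 + 6)/2 = (½)*9 = 9/2 ≈ 4.5000)
(832 + 101) + M(1/(-37), 0*A) = (832 + 101) + (-19 - 1/(-37)) = 933 + (-19 - 1*(-1/37)) = 933 + (-19 + 1/37) = 933 - 702/37 = 33819/37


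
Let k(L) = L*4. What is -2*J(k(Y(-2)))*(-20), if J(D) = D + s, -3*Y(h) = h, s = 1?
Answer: 440/3 ≈ 146.67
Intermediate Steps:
Y(h) = -h/3
k(L) = 4*L
J(D) = 1 + D (J(D) = D + 1 = 1 + D)
-2*J(k(Y(-2)))*(-20) = -2*(1 + 4*(-⅓*(-2)))*(-20) = -2*(1 + 4*(⅔))*(-20) = -2*(1 + 8/3)*(-20) = -2*11/3*(-20) = -22/3*(-20) = 440/3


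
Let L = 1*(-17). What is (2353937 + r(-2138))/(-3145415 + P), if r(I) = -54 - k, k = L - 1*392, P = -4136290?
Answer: -784764/2427235 ≈ -0.32332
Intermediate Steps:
L = -17
k = -409 (k = -17 - 1*392 = -17 - 392 = -409)
r(I) = 355 (r(I) = -54 - 1*(-409) = -54 + 409 = 355)
(2353937 + r(-2138))/(-3145415 + P) = (2353937 + 355)/(-3145415 - 4136290) = 2354292/(-7281705) = 2354292*(-1/7281705) = -784764/2427235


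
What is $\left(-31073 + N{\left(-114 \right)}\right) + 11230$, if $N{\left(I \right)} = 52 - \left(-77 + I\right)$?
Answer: $-19600$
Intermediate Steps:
$N{\left(I \right)} = 129 - I$
$\left(-31073 + N{\left(-114 \right)}\right) + 11230 = \left(-31073 + \left(129 - -114\right)\right) + 11230 = \left(-31073 + \left(129 + 114\right)\right) + 11230 = \left(-31073 + 243\right) + 11230 = -30830 + 11230 = -19600$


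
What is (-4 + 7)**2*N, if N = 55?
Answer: 495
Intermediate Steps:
(-4 + 7)**2*N = (-4 + 7)**2*55 = 3**2*55 = 9*55 = 495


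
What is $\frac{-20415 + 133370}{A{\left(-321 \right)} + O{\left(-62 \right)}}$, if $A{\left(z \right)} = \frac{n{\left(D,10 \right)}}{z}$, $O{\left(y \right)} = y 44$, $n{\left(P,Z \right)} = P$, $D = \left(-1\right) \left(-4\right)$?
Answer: $- \frac{36258555}{875692} \approx -41.406$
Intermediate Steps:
$D = 4$
$O{\left(y \right)} = 44 y$
$A{\left(z \right)} = \frac{4}{z}$
$\frac{-20415 + 133370}{A{\left(-321 \right)} + O{\left(-62 \right)}} = \frac{-20415 + 133370}{\frac{4}{-321} + 44 \left(-62\right)} = \frac{112955}{4 \left(- \frac{1}{321}\right) - 2728} = \frac{112955}{- \frac{4}{321} - 2728} = \frac{112955}{- \frac{875692}{321}} = 112955 \left(- \frac{321}{875692}\right) = - \frac{36258555}{875692}$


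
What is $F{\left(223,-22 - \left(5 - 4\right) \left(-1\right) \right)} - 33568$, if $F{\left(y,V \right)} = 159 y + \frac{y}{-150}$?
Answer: $\frac{283127}{150} \approx 1887.5$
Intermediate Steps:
$F{\left(y,V \right)} = \frac{23849 y}{150}$ ($F{\left(y,V \right)} = 159 y + y \left(- \frac{1}{150}\right) = 159 y - \frac{y}{150} = \frac{23849 y}{150}$)
$F{\left(223,-22 - \left(5 - 4\right) \left(-1\right) \right)} - 33568 = \frac{23849}{150} \cdot 223 - 33568 = \frac{5318327}{150} - 33568 = \frac{283127}{150}$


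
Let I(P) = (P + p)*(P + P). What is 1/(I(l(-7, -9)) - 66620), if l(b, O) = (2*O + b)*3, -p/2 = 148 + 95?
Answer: 1/17530 ≈ 5.7045e-5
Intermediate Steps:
p = -486 (p = -2*(148 + 95) = -2*243 = -486)
l(b, O) = 3*b + 6*O (l(b, O) = (b + 2*O)*3 = 3*b + 6*O)
I(P) = 2*P*(-486 + P) (I(P) = (P - 486)*(P + P) = (-486 + P)*(2*P) = 2*P*(-486 + P))
1/(I(l(-7, -9)) - 66620) = 1/(2*(3*(-7) + 6*(-9))*(-486 + (3*(-7) + 6*(-9))) - 66620) = 1/(2*(-21 - 54)*(-486 + (-21 - 54)) - 66620) = 1/(2*(-75)*(-486 - 75) - 66620) = 1/(2*(-75)*(-561) - 66620) = 1/(84150 - 66620) = 1/17530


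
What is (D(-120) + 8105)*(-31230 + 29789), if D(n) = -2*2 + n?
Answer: -11500621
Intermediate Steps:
D(n) = -4 + n
(D(-120) + 8105)*(-31230 + 29789) = ((-4 - 120) + 8105)*(-31230 + 29789) = (-124 + 8105)*(-1441) = 7981*(-1441) = -11500621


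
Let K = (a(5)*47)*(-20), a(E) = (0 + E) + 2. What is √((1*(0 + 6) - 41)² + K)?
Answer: 3*I*√595 ≈ 73.178*I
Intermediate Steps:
a(E) = 2 + E (a(E) = E + 2 = 2 + E)
K = -6580 (K = ((2 + 5)*47)*(-20) = (7*47)*(-20) = 329*(-20) = -6580)
√((1*(0 + 6) - 41)² + K) = √((1*(0 + 6) - 41)² - 6580) = √((1*6 - 41)² - 6580) = √((6 - 41)² - 6580) = √((-35)² - 6580) = √(1225 - 6580) = √(-5355) = 3*I*√595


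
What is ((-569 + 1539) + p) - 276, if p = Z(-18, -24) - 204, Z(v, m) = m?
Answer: 466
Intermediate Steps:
p = -228 (p = -24 - 204 = -228)
((-569 + 1539) + p) - 276 = ((-569 + 1539) - 228) - 276 = (970 - 228) - 276 = 742 - 276 = 466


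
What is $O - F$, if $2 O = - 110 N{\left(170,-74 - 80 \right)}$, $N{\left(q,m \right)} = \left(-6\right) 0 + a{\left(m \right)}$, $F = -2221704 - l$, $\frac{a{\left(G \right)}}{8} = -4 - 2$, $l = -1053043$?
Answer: $1171301$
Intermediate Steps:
$a{\left(G \right)} = -48$ ($a{\left(G \right)} = 8 \left(-4 - 2\right) = 8 \left(-6\right) = -48$)
$F = -1168661$ ($F = -2221704 - -1053043 = -2221704 + 1053043 = -1168661$)
$N{\left(q,m \right)} = -48$ ($N{\left(q,m \right)} = \left(-6\right) 0 - 48 = 0 - 48 = -48$)
$O = 2640$ ($O = \frac{\left(-110\right) \left(-48\right)}{2} = \frac{1}{2} \cdot 5280 = 2640$)
$O - F = 2640 - -1168661 = 2640 + 1168661 = 1171301$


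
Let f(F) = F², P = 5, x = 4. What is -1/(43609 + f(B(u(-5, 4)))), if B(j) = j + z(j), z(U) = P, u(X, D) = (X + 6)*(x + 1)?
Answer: -1/43709 ≈ -2.2879e-5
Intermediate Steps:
u(X, D) = 30 + 5*X (u(X, D) = (X + 6)*(4 + 1) = (6 + X)*5 = 30 + 5*X)
z(U) = 5
B(j) = 5 + j (B(j) = j + 5 = 5 + j)
-1/(43609 + f(B(u(-5, 4)))) = -1/(43609 + (5 + (30 + 5*(-5)))²) = -1/(43609 + (5 + (30 - 25))²) = -1/(43609 + (5 + 5)²) = -1/(43609 + 10²) = -1/(43609 + 100) = -1/43709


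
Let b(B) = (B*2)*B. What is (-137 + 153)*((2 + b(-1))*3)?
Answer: 192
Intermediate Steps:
b(B) = 2*B**2 (b(B) = (2*B)*B = 2*B**2)
(-137 + 153)*((2 + b(-1))*3) = (-137 + 153)*((2 + 2*(-1)**2)*3) = 16*((2 + 2*1)*3) = 16*((2 + 2)*3) = 16*(4*3) = 16*12 = 192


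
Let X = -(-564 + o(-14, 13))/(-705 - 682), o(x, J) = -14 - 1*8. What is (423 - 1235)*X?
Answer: 475832/1387 ≈ 343.07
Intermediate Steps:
o(x, J) = -22 (o(x, J) = -14 - 8 = -22)
X = -586/1387 (X = -(-564 - 22)/(-705 - 682) = -(-586)/(-1387) = -(-586)*(-1)/1387 = -1*586/1387 = -586/1387 ≈ -0.42249)
(423 - 1235)*X = (423 - 1235)*(-586/1387) = -812*(-586/1387) = 475832/1387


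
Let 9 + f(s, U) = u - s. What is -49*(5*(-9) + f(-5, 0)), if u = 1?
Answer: 2352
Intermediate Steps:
f(s, U) = -8 - s (f(s, U) = -9 + (1 - s) = -8 - s)
-49*(5*(-9) + f(-5, 0)) = -49*(5*(-9) + (-8 - 1*(-5))) = -49*(-45 + (-8 + 5)) = -49*(-45 - 3) = -49*(-48) = 2352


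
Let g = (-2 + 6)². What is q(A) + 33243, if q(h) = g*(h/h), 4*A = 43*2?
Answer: 33259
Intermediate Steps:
g = 16 (g = 4² = 16)
A = 43/2 (A = (43*2)/4 = (¼)*86 = 43/2 ≈ 21.500)
q(h) = 16 (q(h) = 16*(h/h) = 16*1 = 16)
q(A) + 33243 = 16 + 33243 = 33259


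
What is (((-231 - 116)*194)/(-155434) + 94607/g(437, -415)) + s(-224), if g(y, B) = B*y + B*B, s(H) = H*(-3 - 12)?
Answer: 2377063600051/709556210 ≈ 3350.1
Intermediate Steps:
s(H) = -15*H (s(H) = H*(-15) = -15*H)
g(y, B) = B² + B*y (g(y, B) = B*y + B² = B² + B*y)
(((-231 - 116)*194)/(-155434) + 94607/g(437, -415)) + s(-224) = (((-231 - 116)*194)/(-155434) + 94607/((-415*(-415 + 437)))) - 15*(-224) = (-347*194*(-1/155434) + 94607/((-415*22))) + 3360 = (-67318*(-1/155434) + 94607/(-9130)) + 3360 = (33659/77717 + 94607*(-1/9130)) + 3360 = (33659/77717 - 94607/9130) + 3360 = -7045265549/709556210 + 3360 = 2377063600051/709556210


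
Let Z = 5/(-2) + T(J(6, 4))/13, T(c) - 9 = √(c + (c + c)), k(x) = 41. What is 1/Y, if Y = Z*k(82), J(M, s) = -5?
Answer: -1222/93029 - 52*I*√15/93029 ≈ -0.013136 - 0.0021649*I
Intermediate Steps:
T(c) = 9 + √3*√c (T(c) = 9 + √(c + (c + c)) = 9 + √(c + 2*c) = 9 + √(3*c) = 9 + √3*√c)
Z = -47/26 + I*√15/13 (Z = 5/(-2) + (9 + √3*√(-5))/13 = 5*(-½) + (9 + √3*(I*√5))*(1/13) = -5/2 + (9 + I*√15)*(1/13) = -5/2 + (9/13 + I*√15/13) = -47/26 + I*√15/13 ≈ -1.8077 + 0.29792*I)
Y = -1927/26 + 41*I*√15/13 (Y = (-47/26 + I*√15/13)*41 = -1927/26 + 41*I*√15/13 ≈ -74.115 + 12.215*I)
1/Y = 1/(-1927/26 + 41*I*√15/13)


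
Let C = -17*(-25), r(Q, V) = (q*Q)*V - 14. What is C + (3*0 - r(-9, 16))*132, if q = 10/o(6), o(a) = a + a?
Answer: 18113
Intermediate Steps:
o(a) = 2*a
q = ⅚ (q = 10/((2*6)) = 10/12 = 10*(1/12) = ⅚ ≈ 0.83333)
r(Q, V) = -14 + 5*Q*V/6 (r(Q, V) = (5*Q/6)*V - 14 = 5*Q*V/6 - 14 = -14 + 5*Q*V/6)
C = 425
C + (3*0 - r(-9, 16))*132 = 425 + (3*0 - (-14 + (⅚)*(-9)*16))*132 = 425 + (0 - (-14 - 120))*132 = 425 + (0 - 1*(-134))*132 = 425 + (0 + 134)*132 = 425 + 134*132 = 425 + 17688 = 18113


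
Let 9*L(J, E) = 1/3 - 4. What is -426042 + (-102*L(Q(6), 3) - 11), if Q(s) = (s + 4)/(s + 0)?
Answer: -3834103/9 ≈ -4.2601e+5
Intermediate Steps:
Q(s) = (4 + s)/s
L(J, E) = -11/27 (L(J, E) = (1/3 - 4)/9 = (1/9)*(-11/3) = -11/27)
-426042 + (-102*L(Q(6), 3) - 11) = -426042 + (-102*(-11/27) - 11) = -426042 + (374/9 - 11) = -426042 + 275/9 = -3834103/9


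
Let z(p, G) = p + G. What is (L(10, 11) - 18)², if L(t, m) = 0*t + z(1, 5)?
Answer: 144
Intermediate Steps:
z(p, G) = G + p
L(t, m) = 6 (L(t, m) = 0*t + (5 + 1) = 0 + 6 = 6)
(L(10, 11) - 18)² = (6 - 18)² = (-12)² = 144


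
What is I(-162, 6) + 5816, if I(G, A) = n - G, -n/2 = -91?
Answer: 6160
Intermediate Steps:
n = 182 (n = -2*(-91) = 182)
I(G, A) = 182 - G
I(-162, 6) + 5816 = (182 - 1*(-162)) + 5816 = (182 + 162) + 5816 = 344 + 5816 = 6160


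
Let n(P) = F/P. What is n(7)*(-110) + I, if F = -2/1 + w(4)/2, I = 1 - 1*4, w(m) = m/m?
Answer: 144/7 ≈ 20.571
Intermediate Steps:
w(m) = 1
I = -3 (I = 1 - 4 = -3)
F = -3/2 (F = -2/1 + 1/2 = -2*1 + 1*(1/2) = -2 + 1/2 = -3/2 ≈ -1.5000)
n(P) = -3/(2*P)
n(7)*(-110) + I = -3/2/7*(-110) - 3 = -3/2*1/7*(-110) - 3 = -3/14*(-110) - 3 = 165/7 - 3 = 144/7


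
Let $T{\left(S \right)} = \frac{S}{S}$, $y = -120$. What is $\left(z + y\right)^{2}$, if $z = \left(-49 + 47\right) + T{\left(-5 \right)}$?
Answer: $14641$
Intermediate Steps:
$T{\left(S \right)} = 1$
$z = -1$ ($z = \left(-49 + 47\right) + 1 = -2 + 1 = -1$)
$\left(z + y\right)^{2} = \left(-1 - 120\right)^{2} = \left(-121\right)^{2} = 14641$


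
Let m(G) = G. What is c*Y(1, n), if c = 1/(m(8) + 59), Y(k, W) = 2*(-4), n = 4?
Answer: -8/67 ≈ -0.11940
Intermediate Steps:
Y(k, W) = -8
c = 1/67 (c = 1/(8 + 59) = 1/67 ≈ 0.014925)
c*Y(1, n) = (1/67)*(-8) = -8/67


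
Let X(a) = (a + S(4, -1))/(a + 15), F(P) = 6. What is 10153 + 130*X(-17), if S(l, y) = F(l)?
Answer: 10868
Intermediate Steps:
S(l, y) = 6
X(a) = (6 + a)/(15 + a) (X(a) = (a + 6)/(a + 15) = (6 + a)/(15 + a))
10153 + 130*X(-17) = 10153 + 130*((6 - 17)/(15 - 17)) = 10153 + 130*(-11/(-2)) = 10153 + 130*(-½*(-11)) = 10153 + 130*(11/2) = 10153 + 715 = 10868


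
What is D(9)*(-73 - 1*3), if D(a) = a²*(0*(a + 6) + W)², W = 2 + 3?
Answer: -153900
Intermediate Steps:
W = 5
D(a) = 25*a² (D(a) = a²*(0*(a + 6) + 5)² = a²*(0*(6 + a) + 5)² = a²*(0 + 5)² = a²*5² = a²*25 = 25*a²)
D(9)*(-73 - 1*3) = (25*9²)*(-73 - 1*3) = (25*81)*(-73 - 3) = 2025*(-76) = -153900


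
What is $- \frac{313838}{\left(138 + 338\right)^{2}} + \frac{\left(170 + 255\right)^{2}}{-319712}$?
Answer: $- \frac{1261277363}{646777376} \approx -1.9501$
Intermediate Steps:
$- \frac{313838}{\left(138 + 338\right)^{2}} + \frac{\left(170 + 255\right)^{2}}{-319712} = - \frac{313838}{476^{2}} + 425^{2} \left(- \frac{1}{319712}\right) = - \frac{313838}{226576} + 180625 \left(- \frac{1}{319712}\right) = \left(-313838\right) \frac{1}{226576} - \frac{180625}{319712} = - \frac{22417}{16184} - \frac{180625}{319712} = - \frac{1261277363}{646777376}$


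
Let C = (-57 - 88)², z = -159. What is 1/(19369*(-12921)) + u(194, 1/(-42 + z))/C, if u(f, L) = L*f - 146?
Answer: -492859129699/70508930703015 ≈ -0.0069900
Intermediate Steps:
C = 21025 (C = (-145)² = 21025)
u(f, L) = -146 + L*f
1/(19369*(-12921)) + u(194, 1/(-42 + z))/C = 1/(19369*(-12921)) + (-146 + 194/(-42 - 159))/21025 = (1/19369)*(-1/12921) + (-146 + 194/(-201))*(1/21025) = -1/250266849 + (-146 - 1/201*194)*(1/21025) = -1/250266849 + (-146 - 194/201)*(1/21025) = -1/250266849 - 29540/201*1/21025 = -1/250266849 - 5908/845205 = -492859129699/70508930703015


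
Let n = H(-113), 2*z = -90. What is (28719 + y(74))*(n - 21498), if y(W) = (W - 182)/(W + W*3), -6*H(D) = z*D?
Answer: -94976374689/148 ≈ -6.4173e+8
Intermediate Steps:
z = -45 (z = (½)*(-90) = -45)
H(D) = 15*D/2 (H(D) = -(-15)*D/2 = 15*D/2)
y(W) = (-182 + W)/(4*W) (y(W) = (-182 + W)/(W + 3*W) = (-182 + W)/((4*W)) = (-182 + W)*(1/(4*W)) = (-182 + W)/(4*W))
n = -1695/2 (n = (15/2)*(-113) = -1695/2 ≈ -847.50)
(28719 + y(74))*(n - 21498) = (28719 + (¼)*(-182 + 74)/74)*(-1695/2 - 21498) = (28719 + (¼)*(1/74)*(-108))*(-44691/2) = (28719 - 27/74)*(-44691/2) = (2125179/74)*(-44691/2) = -94976374689/148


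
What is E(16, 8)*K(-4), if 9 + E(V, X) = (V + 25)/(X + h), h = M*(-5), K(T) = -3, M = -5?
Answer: 256/11 ≈ 23.273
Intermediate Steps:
h = 25 (h = -5*(-5) = 25)
E(V, X) = -9 + (25 + V)/(25 + X) (E(V, X) = -9 + (V + 25)/(X + 25) = -9 + (25 + V)/(25 + X))
E(16, 8)*K(-4) = ((-200 + 16 - 9*8)/(25 + 8))*(-3) = ((-200 + 16 - 72)/33)*(-3) = ((1/33)*(-256))*(-3) = -256/33*(-3) = 256/11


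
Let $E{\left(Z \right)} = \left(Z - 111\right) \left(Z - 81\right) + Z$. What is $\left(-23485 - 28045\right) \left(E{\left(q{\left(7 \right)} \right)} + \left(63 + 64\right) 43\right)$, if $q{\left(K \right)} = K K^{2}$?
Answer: $-3431279640$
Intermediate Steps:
$q{\left(K \right)} = K^{3}$
$E{\left(Z \right)} = Z + \left(-111 + Z\right) \left(-81 + Z\right)$ ($E{\left(Z \right)} = \left(-111 + Z\right) \left(-81 + Z\right) + Z = Z + \left(-111 + Z\right) \left(-81 + Z\right)$)
$\left(-23485 - 28045\right) \left(E{\left(q{\left(7 \right)} \right)} + \left(63 + 64\right) 43\right) = \left(-23485 - 28045\right) \left(\left(8991 + \left(7^{3}\right)^{2} - 191 \cdot 7^{3}\right) + \left(63 + 64\right) 43\right) = - 51530 \left(\left(8991 + 343^{2} - 65513\right) + 127 \cdot 43\right) = - 51530 \left(\left(8991 + 117649 - 65513\right) + 5461\right) = - 51530 \left(61127 + 5461\right) = \left(-51530\right) 66588 = -3431279640$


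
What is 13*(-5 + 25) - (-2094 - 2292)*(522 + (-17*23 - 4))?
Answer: 557282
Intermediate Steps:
13*(-5 + 25) - (-2094 - 2292)*(522 + (-17*23 - 4)) = 13*20 - (-4386)*(522 + (-391 - 4)) = 260 - (-4386)*(522 - 395) = 260 - (-4386)*127 = 260 - 1*(-557022) = 260 + 557022 = 557282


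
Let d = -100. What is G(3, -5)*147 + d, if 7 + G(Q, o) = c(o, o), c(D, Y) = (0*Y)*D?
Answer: -1129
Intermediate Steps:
c(D, Y) = 0 (c(D, Y) = 0*D = 0)
G(Q, o) = -7 (G(Q, o) = -7 + 0 = -7)
G(3, -5)*147 + d = -7*147 - 100 = -1029 - 100 = -1129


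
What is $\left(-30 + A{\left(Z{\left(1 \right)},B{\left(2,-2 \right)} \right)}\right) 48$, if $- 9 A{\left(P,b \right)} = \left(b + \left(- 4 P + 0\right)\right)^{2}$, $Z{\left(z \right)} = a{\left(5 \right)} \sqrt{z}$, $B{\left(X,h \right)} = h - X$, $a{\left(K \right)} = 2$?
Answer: $-2208$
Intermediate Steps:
$Z{\left(z \right)} = 2 \sqrt{z}$
$A{\left(P,b \right)} = - \frac{\left(b - 4 P\right)^{2}}{9}$ ($A{\left(P,b \right)} = - \frac{\left(b + \left(- 4 P + 0\right)\right)^{2}}{9} = - \frac{\left(b - 4 P\right)^{2}}{9}$)
$\left(-30 + A{\left(Z{\left(1 \right)},B{\left(2,-2 \right)} \right)}\right) 48 = \left(-30 - \frac{\left(- (-2 - 2) + 4 \cdot 2 \sqrt{1}\right)^{2}}{9}\right) 48 = \left(-30 - \frac{\left(- (-2 - 2) + 4 \cdot 2 \cdot 1\right)^{2}}{9}\right) 48 = \left(-30 - \frac{\left(\left(-1\right) \left(-4\right) + 4 \cdot 2\right)^{2}}{9}\right) 48 = \left(-30 - \frac{\left(4 + 8\right)^{2}}{9}\right) 48 = \left(-30 - \frac{12^{2}}{9}\right) 48 = \left(-30 - 16\right) 48 = \left(-46\right) 48 = -2208$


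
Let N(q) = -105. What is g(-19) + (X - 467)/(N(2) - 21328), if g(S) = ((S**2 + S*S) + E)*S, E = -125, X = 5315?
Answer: -243119367/21433 ≈ -11343.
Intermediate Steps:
g(S) = S*(-125 + 2*S**2) (g(S) = ((S**2 + S*S) - 125)*S = ((S**2 + S**2) - 125)*S = (2*S**2 - 125)*S = (-125 + 2*S**2)*S = S*(-125 + 2*S**2))
g(-19) + (X - 467)/(N(2) - 21328) = -19*(-125 + 2*(-19)**2) + (5315 - 467)/(-105 - 21328) = -19*(-125 + 2*361) + 4848/(-21433) = -19*(-125 + 722) + 4848*(-1/21433) = -19*597 - 4848/21433 = -11343 - 4848/21433 = -243119367/21433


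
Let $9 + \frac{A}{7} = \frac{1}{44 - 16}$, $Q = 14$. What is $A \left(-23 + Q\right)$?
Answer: $\frac{2259}{4} \approx 564.75$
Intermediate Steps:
$A = - \frac{251}{4}$ ($A = -63 + \frac{7}{44 - 16} = -63 + \frac{7}{28} = -63 + 7 \cdot \frac{1}{28} = -63 + \frac{1}{4} = - \frac{251}{4} \approx -62.75$)
$A \left(-23 + Q\right) = - \frac{251 \left(-23 + 14\right)}{4} = \left(- \frac{251}{4}\right) \left(-9\right) = \frac{2259}{4}$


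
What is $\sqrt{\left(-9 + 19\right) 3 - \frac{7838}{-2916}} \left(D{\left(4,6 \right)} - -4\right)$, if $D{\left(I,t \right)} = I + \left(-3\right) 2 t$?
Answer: $- \frac{14 \sqrt{95318}}{27} \approx -160.09$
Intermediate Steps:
$D{\left(I,t \right)} = I - 6 t$
$\sqrt{\left(-9 + 19\right) 3 - \frac{7838}{-2916}} \left(D{\left(4,6 \right)} - -4\right) = \sqrt{\left(-9 + 19\right) 3 - \frac{7838}{-2916}} \left(\left(4 - 36\right) - -4\right) = \sqrt{10 \cdot 3 - - \frac{3919}{1458}} \left(\left(4 - 36\right) + 4\right) = \sqrt{30 + \frac{3919}{1458}} \left(-32 + 4\right) = \sqrt{\frac{47659}{1458}} \left(-28\right) = \frac{\sqrt{95318}}{54} \left(-28\right) = - \frac{14 \sqrt{95318}}{27}$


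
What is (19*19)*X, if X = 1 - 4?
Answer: -1083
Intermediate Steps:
X = -3
(19*19)*X = (19*19)*(-3) = 361*(-3) = -1083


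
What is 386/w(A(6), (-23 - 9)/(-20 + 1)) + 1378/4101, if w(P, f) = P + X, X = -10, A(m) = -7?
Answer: -1559560/69717 ≈ -22.370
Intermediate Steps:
w(P, f) = -10 + P (w(P, f) = P - 10 = -10 + P)
386/w(A(6), (-23 - 9)/(-20 + 1)) + 1378/4101 = 386/(-10 - 7) + 1378/4101 = 386/(-17) + 1378*(1/4101) = 386*(-1/17) + 1378/4101 = -386/17 + 1378/4101 = -1559560/69717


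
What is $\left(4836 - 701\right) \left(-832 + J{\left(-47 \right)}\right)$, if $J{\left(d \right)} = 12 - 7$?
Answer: $-3419645$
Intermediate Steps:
$J{\left(d \right)} = 5$
$\left(4836 - 701\right) \left(-832 + J{\left(-47 \right)}\right) = \left(4836 - 701\right) \left(-832 + 5\right) = 4135 \left(-827\right) = -3419645$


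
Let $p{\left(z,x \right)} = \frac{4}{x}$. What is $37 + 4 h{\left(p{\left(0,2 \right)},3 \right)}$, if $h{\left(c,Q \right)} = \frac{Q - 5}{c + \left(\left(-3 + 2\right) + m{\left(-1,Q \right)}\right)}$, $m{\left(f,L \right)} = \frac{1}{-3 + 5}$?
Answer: $\frac{95}{3} \approx 31.667$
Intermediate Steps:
$m{\left(f,L \right)} = \frac{1}{2}$
$h{\left(c,Q \right)} = \frac{-5 + Q}{- \frac{1}{2} + c}$ ($h{\left(c,Q \right)} = \frac{Q - 5}{c + \left(\left(-3 + 2\right) + \frac{1}{2}\right)} = \frac{-5 + Q}{c + \left(-1 + \frac{1}{2}\right)} = \frac{-5 + Q}{c - \frac{1}{2}} = \frac{-5 + Q}{- \frac{1}{2} + c}$)
$37 + 4 h{\left(p{\left(0,2 \right)},3 \right)} = 37 + 4 \frac{2 \left(-5 + 3\right)}{-1 + 2 \cdot \frac{4}{2}} = 37 + 4 \cdot 2 \frac{1}{-1 + 2 \cdot 4 \cdot \frac{1}{2}} \left(-2\right) = 37 + 4 \cdot 2 \frac{1}{-1 + 2 \cdot 2} \left(-2\right) = 37 + 4 \cdot 2 \frac{1}{-1 + 4} \left(-2\right) = 37 + 4 \cdot 2 \cdot \frac{1}{3} \left(-2\right) = 37 + 4 \left(- \frac{4}{3}\right) = 37 - \frac{16}{3} = \frac{95}{3}$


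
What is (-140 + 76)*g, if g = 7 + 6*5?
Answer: -2368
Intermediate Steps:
g = 37 (g = 7 + 30 = 37)
(-140 + 76)*g = (-140 + 76)*37 = -64*37 = -2368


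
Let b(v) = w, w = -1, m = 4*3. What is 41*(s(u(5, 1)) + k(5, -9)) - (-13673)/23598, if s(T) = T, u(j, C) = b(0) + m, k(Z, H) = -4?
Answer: 6786299/23598 ≈ 287.58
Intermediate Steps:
m = 12
b(v) = -1
u(j, C) = 11 (u(j, C) = -1 + 12 = 11)
41*(s(u(5, 1)) + k(5, -9)) - (-13673)/23598 = 41*(11 - 4) - (-13673)/23598 = 41*7 - (-13673)/23598 = 287 - 1*(-13673/23598) = 287 + 13673/23598 = 6786299/23598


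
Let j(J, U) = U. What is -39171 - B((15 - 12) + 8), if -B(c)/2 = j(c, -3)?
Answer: -39177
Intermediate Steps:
B(c) = 6 (B(c) = -2*(-3) = 6)
-39171 - B((15 - 12) + 8) = -39171 - 1*6 = -39171 - 6 = -39177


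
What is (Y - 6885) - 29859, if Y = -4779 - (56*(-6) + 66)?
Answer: -41253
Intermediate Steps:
Y = -4509 (Y = -4779 - (-336 + 66) = -4779 - 1*(-270) = -4779 + 270 = -4509)
(Y - 6885) - 29859 = (-4509 - 6885) - 29859 = -11394 - 29859 = -41253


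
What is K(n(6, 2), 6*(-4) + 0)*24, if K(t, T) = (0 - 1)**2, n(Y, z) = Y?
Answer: 24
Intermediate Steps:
K(t, T) = 1 (K(t, T) = (-1)**2 = 1)
K(n(6, 2), 6*(-4) + 0)*24 = 1*24 = 24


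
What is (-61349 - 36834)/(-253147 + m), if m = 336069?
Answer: -98183/82922 ≈ -1.1840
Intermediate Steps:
(-61349 - 36834)/(-253147 + m) = (-61349 - 36834)/(-253147 + 336069) = -98183/82922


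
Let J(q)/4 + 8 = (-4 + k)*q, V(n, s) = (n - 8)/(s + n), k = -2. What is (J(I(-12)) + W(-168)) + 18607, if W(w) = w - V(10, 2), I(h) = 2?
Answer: 110153/6 ≈ 18359.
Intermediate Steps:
V(n, s) = (-8 + n)/(n + s)
J(q) = -32 - 24*q (J(q) = -32 + 4*((-4 - 2)*q) = -32 + 4*(-6*q) = -32 - 24*q)
W(w) = -1/6 + w (W(w) = w - (-8 + 10)/(10 + 2) = w - 2/12 = w - 1*1/6 = w - 1/6 = -1/6 + w)
(J(I(-12)) + W(-168)) + 18607 = ((-32 - 24*2) + (-1/6 - 168)) + 18607 = ((-32 - 48) - 1009/6) + 18607 = (-80 - 1009/6) + 18607 = -1489/6 + 18607 = 110153/6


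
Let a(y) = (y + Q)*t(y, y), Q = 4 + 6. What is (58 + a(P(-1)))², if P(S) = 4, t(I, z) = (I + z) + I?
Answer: 51076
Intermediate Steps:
t(I, z) = z + 2*I
Q = 10
a(y) = 3*y*(10 + y) (a(y) = (y + 10)*(y + 2*y) = (10 + y)*(3*y) = 3*y*(10 + y))
(58 + a(P(-1)))² = (58 + 3*4*(10 + 4))² = (58 + 3*4*14)² = (58 + 168)² = 226² = 51076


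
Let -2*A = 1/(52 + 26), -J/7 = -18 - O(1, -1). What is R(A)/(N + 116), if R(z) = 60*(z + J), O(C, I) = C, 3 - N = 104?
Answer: 20747/39 ≈ 531.97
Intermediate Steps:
N = -101 (N = 3 - 1*104 = 3 - 104 = -101)
J = 133 (J = -7*(-18 - 1*1) = -7*(-18 - 1) = -7*(-19) = 133)
A = -1/156 (A = -1/(2*(52 + 26)) = -½/78 = -½*1/78 = -1/156 ≈ -0.0064103)
R(z) = 7980 + 60*z (R(z) = 60*(z + 133) = 60*(133 + z) = 7980 + 60*z)
R(A)/(N + 116) = (7980 + 60*(-1/156))/(-101 + 116) = (7980 - 5/13)/15 = (103735/13)*(1/15) = 20747/39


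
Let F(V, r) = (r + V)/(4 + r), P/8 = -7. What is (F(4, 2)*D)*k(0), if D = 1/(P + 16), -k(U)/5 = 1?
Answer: ⅛ ≈ 0.12500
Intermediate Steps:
P = -56 (P = 8*(-7) = -56)
k(U) = -5 (k(U) = -5*1 = -5)
D = -1/40 (D = 1/(-56 + 16) = 1/(-40) = -1/40 ≈ -0.025000)
F(V, r) = (V + r)/(4 + r)
(F(4, 2)*D)*k(0) = (((4 + 2)/(4 + 2))*(-1/40))*(-5) = ((6/6)*(-1/40))*(-5) = (((⅙)*6)*(-1/40))*(-5) = (1*(-1/40))*(-5) = -1/40*(-5) = ⅛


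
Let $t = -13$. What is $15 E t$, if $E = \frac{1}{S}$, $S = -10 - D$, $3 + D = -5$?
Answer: $\frac{195}{2} \approx 97.5$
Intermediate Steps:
$D = -8$ ($D = -3 - 5 = -8$)
$S = -2$ ($S = -10 - -8 = -10 + 8 = -2$)
$E = - \frac{1}{2}$ ($E = \frac{1}{-2} = - \frac{1}{2} \approx -0.5$)
$15 E t = 15 \left(- \frac{1}{2}\right) \left(-13\right) = \left(- \frac{15}{2}\right) \left(-13\right) = \frac{195}{2}$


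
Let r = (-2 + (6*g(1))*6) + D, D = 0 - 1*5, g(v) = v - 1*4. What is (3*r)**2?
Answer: 119025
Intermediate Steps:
g(v) = -4 + v (g(v) = v - 4 = -4 + v)
D = -5 (D = 0 - 5 = -5)
r = -115 (r = (-2 + (6*(-4 + 1))*6) - 5 = (-2 + (6*(-3))*6) - 5 = (-2 - 18*6) - 5 = (-2 - 108) - 5 = -110 - 5 = -115)
(3*r)**2 = (3*(-115))**2 = (-345)**2 = 119025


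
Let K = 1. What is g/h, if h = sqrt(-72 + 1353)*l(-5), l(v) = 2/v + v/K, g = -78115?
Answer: 390575*sqrt(1281)/34587 ≈ 404.17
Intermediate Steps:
l(v) = v + 2/v (l(v) = 2/v + v/1 = 2/v + v*1 = 2/v + v = v + 2/v)
h = -27*sqrt(1281)/5 (h = sqrt(-72 + 1353)*(-5 + 2/(-5)) = sqrt(1281)*(-5 + 2*(-1/5)) = sqrt(1281)*(-5 - 2/5) = sqrt(1281)*(-27/5) = -27*sqrt(1281)/5 ≈ -193.27)
g/h = -78115*(-5*sqrt(1281)/34587) = -(-390575)*sqrt(1281)/34587 = 390575*sqrt(1281)/34587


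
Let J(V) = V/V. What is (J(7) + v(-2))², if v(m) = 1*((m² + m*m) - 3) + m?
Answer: 16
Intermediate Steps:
J(V) = 1
v(m) = -3 + m + 2*m² (v(m) = 1*((m² + m²) - 3) + m = 1*(2*m² - 3) + m = 1*(-3 + 2*m²) + m = (-3 + 2*m²) + m = -3 + m + 2*m²)
(J(7) + v(-2))² = (1 + (-3 - 2 + 2*(-2)²))² = (1 + (-3 - 2 + 2*4))² = (1 + (-3 - 2 + 8))² = (1 + 3)² = 4² = 16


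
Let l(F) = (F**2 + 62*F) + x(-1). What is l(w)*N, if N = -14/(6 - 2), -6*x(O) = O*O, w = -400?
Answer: -5678393/12 ≈ -4.7320e+5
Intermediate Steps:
x(O) = -O**2/6 (x(O) = -O*O/6 = -O**2/6)
l(F) = -1/6 + F**2 + 62*F (l(F) = (F**2 + 62*F) - 1/6*(-1)**2 = (F**2 + 62*F) - 1/6*1 = (F**2 + 62*F) - 1/6 = -1/6 + F**2 + 62*F)
N = -7/2 (N = -14/4 = (1/4)*(-14) = -7/2 ≈ -3.5000)
l(w)*N = (-1/6 + (-400)**2 + 62*(-400))*(-7/2) = (-1/6 + 160000 - 24800)*(-7/2) = (811199/6)*(-7/2) = -5678393/12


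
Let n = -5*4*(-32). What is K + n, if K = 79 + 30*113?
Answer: 4109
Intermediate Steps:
K = 3469 (K = 79 + 3390 = 3469)
n = 640 (n = -20*(-32) = 640)
K + n = 3469 + 640 = 4109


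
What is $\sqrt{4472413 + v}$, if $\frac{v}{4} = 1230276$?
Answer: $\sqrt{9393517} \approx 3064.9$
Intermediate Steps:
$v = 4921104$ ($v = 4 \cdot 1230276 = 4921104$)
$\sqrt{4472413 + v} = \sqrt{4472413 + 4921104} = \sqrt{9393517}$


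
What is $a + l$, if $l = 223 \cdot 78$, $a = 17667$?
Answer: $35061$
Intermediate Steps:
$l = 17394$
$a + l = 17667 + 17394 = 35061$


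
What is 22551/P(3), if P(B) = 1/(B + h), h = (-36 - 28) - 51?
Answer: -2525712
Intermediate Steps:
h = -115 (h = -64 - 51 = -115)
P(B) = 1/(-115 + B) (P(B) = 1/(B - 115) = 1/(-115 + B))
22551/P(3) = 22551/(1/(-115 + 3)) = 22551/(1/(-112)) = 22551/(-1/112) = 22551*(-112) = -2525712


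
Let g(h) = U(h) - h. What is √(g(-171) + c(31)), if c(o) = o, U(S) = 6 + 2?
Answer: √210 ≈ 14.491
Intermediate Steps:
U(S) = 8
g(h) = 8 - h
√(g(-171) + c(31)) = √((8 - 1*(-171)) + 31) = √((8 + 171) + 31) = √(179 + 31) = √210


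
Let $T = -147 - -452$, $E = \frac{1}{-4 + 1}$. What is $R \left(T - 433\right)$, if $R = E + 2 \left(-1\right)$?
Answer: $\frac{896}{3} \approx 298.67$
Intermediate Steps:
$E = - \frac{1}{3}$ ($E = \frac{1}{-3} = - \frac{1}{3} \approx -0.33333$)
$T = 305$ ($T = -147 + 452 = 305$)
$R = - \frac{7}{3}$ ($R = - \frac{1}{3} + 2 \left(-1\right) = - \frac{1}{3} - 2 = - \frac{7}{3} \approx -2.3333$)
$R \left(T - 433\right) = - \frac{7 \left(305 - 433\right)}{3} = \left(- \frac{7}{3}\right) \left(-128\right) = \frac{896}{3}$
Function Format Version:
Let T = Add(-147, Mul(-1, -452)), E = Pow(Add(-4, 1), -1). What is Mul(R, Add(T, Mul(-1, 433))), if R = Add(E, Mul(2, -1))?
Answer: Rational(896, 3) ≈ 298.67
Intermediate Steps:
E = Rational(-1, 3) (E = Pow(-3, -1) = Rational(-1, 3) ≈ -0.33333)
T = 305 (T = Add(-147, 452) = 305)
R = Rational(-7, 3) (R = Add(Rational(-1, 3), Mul(2, -1)) = Add(Rational(-1, 3), -2) = Rational(-7, 3) ≈ -2.3333)
Mul(R, Add(T, Mul(-1, 433))) = Mul(Rational(-7, 3), Add(305, Mul(-1, 433))) = Mul(Rational(-7, 3), Add(305, -433)) = Mul(Rational(-7, 3), -128) = Rational(896, 3)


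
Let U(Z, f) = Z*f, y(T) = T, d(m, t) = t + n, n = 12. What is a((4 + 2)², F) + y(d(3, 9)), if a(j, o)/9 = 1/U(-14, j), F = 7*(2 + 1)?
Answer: 1175/56 ≈ 20.982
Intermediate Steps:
d(m, t) = 12 + t (d(m, t) = t + 12 = 12 + t)
F = 21 (F = 7*3 = 21)
a(j, o) = -9/(14*j) (a(j, o) = 9/((-14*j)) = 9*(-1/(14*j)) = -9/(14*j))
a((4 + 2)², F) + y(d(3, 9)) = -9/(14*(4 + 2)²) + (12 + 9) = -9/(14*(6²)) + 21 = -9/14/36 + 21 = -9/14*1/36 + 21 = -1/56 + 21 = 1175/56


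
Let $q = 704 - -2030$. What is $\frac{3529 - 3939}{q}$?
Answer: $- \frac{205}{1367} \approx -0.14996$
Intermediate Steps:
$q = 2734$ ($q = 704 + 2030 = 2734$)
$\frac{3529 - 3939}{q} = \frac{3529 - 3939}{2734} = \left(-410\right) \frac{1}{2734} = - \frac{205}{1367}$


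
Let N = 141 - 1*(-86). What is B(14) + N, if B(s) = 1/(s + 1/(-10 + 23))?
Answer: 41554/183 ≈ 227.07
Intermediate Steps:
B(s) = 1/(1/13 + s) (B(s) = 1/(s + 1/13) = 1/(1/13 + s))
N = 227 (N = 141 + 86 = 227)
B(14) + N = 13/(1 + 13*14) + 227 = 13/(1 + 182) + 227 = 13/183 + 227 = 41554/183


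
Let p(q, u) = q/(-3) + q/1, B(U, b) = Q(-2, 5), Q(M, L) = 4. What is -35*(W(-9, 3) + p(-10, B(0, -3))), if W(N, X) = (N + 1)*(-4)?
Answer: -2660/3 ≈ -886.67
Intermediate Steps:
W(N, X) = -4 - 4*N (W(N, X) = (1 + N)*(-4) = -4 - 4*N)
B(U, b) = 4
p(q, u) = 2*q/3 (p(q, u) = q*(-⅓) + q*1 = -q/3 + q = 2*q/3)
-35*(W(-9, 3) + p(-10, B(0, -3))) = -35*((-4 - 4*(-9)) + (⅔)*(-10)) = -35*((-4 + 36) - 20/3) = -35*(32 - 20/3) = -35*76/3 = -2660/3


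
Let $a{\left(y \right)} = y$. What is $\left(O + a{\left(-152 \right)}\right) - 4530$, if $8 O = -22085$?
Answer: $- \frac{59541}{8} \approx -7442.6$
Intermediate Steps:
$O = - \frac{22085}{8}$ ($O = \frac{1}{8} \left(-22085\right) = - \frac{22085}{8} \approx -2760.6$)
$\left(O + a{\left(-152 \right)}\right) - 4530 = \left(- \frac{22085}{8} - 152\right) - 4530 = - \frac{23301}{8} - 4530 = - \frac{59541}{8}$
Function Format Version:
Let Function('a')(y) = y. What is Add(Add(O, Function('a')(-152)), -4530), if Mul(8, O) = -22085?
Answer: Rational(-59541, 8) ≈ -7442.6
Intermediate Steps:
O = Rational(-22085, 8) (O = Mul(Rational(1, 8), -22085) = Rational(-22085, 8) ≈ -2760.6)
Add(Add(O, Function('a')(-152)), -4530) = Add(Add(Rational(-22085, 8), -152), -4530) = Add(Rational(-23301, 8), -4530) = Rational(-59541, 8)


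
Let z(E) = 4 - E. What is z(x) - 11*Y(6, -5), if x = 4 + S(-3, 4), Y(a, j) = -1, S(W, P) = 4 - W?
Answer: 4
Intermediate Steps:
x = 11 (x = 4 + (4 - 1*(-3)) = 4 + (4 + 3) = 4 + 7 = 11)
z(x) - 11*Y(6, -5) = (4 - 1*11) - 11*(-1) = (4 - 11) + 11 = -7 + 11 = 4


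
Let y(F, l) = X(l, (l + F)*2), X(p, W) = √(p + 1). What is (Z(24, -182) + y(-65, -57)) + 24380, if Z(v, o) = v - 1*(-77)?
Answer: 24481 + 2*I*√14 ≈ 24481.0 + 7.4833*I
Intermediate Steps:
Z(v, o) = 77 + v (Z(v, o) = v + 77 = 77 + v)
X(p, W) = √(1 + p)
y(F, l) = √(1 + l)
(Z(24, -182) + y(-65, -57)) + 24380 = ((77 + 24) + √(1 - 57)) + 24380 = (101 + √(-56)) + 24380 = (101 + 2*I*√14) + 24380 = 24481 + 2*I*√14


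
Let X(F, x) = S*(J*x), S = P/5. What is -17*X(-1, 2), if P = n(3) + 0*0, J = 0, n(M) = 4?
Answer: 0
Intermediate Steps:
P = 4 (P = 4 + 0*0 = 4 + 0 = 4)
S = ⅘ (S = 4/5 = 4*(⅕) = ⅘ ≈ 0.80000)
X(F, x) = 0 (X(F, x) = 4*(0*x)/5 = (⅘)*0 = 0)
-17*X(-1, 2) = -17*0 = 0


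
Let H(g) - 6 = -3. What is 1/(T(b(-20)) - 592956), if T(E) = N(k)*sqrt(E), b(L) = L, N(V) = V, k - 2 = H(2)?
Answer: -148239/87899204609 - 5*I*sqrt(5)/175798409218 ≈ -1.6865e-6 - 6.3597e-11*I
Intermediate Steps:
H(g) = 3 (H(g) = 6 - 3 = 3)
k = 5 (k = 2 + 3 = 5)
T(E) = 5*sqrt(E)
1/(T(b(-20)) - 592956) = 1/(5*sqrt(-20) - 592956) = 1/(5*(2*I*sqrt(5)) - 592956) = 1/(10*I*sqrt(5) - 592956) = 1/(-592956 + 10*I*sqrt(5))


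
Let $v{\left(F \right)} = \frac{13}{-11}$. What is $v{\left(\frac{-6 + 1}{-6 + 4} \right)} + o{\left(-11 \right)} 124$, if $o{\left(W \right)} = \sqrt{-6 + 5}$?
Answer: $- \frac{13}{11} + 124 i \approx -1.1818 + 124.0 i$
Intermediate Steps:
$o{\left(W \right)} = i$ ($o{\left(W \right)} = \sqrt{-1} = i$)
$v{\left(F \right)} = - \frac{13}{11}$ ($v{\left(F \right)} = 13 \left(- \frac{1}{11}\right) = - \frac{13}{11}$)
$v{\left(\frac{-6 + 1}{-6 + 4} \right)} + o{\left(-11 \right)} 124 = - \frac{13}{11} + i 124 = - \frac{13}{11} + 124 i$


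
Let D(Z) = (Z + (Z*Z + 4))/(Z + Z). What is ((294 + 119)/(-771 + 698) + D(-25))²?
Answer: 1047881641/3330625 ≈ 314.62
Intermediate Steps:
D(Z) = (4 + Z + Z²)/(2*Z) (D(Z) = (Z + (Z² + 4))/((2*Z)) = (Z + (4 + Z²))*(1/(2*Z)) = (4 + Z + Z²)*(1/(2*Z)) = (4 + Z + Z²)/(2*Z))
((294 + 119)/(-771 + 698) + D(-25))² = ((294 + 119)/(-771 + 698) + (½)*(4 - 25*(1 - 25))/(-25))² = (413/(-73) + (½)*(-1/25)*(4 - 25*(-24)))² = (413*(-1/73) + (½)*(-1/25)*(4 + 600))² = (-413/73 + (½)*(-1/25)*604)² = (-413/73 - 302/25)² = (-32371/1825)² = 1047881641/3330625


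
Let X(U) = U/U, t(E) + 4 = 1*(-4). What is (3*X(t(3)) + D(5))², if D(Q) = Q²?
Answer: 784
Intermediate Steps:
t(E) = -8 (t(E) = -4 + 1*(-4) = -4 - 4 = -8)
X(U) = 1
(3*X(t(3)) + D(5))² = (3*1 + 5²)² = (3 + 25)² = 28² = 784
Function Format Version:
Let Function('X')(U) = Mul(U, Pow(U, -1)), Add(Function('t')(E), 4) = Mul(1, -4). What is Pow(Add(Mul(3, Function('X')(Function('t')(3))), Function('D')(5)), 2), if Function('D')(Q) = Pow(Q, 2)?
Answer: 784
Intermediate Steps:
Function('t')(E) = -8 (Function('t')(E) = Add(-4, Mul(1, -4)) = Add(-4, -4) = -8)
Function('X')(U) = 1
Pow(Add(Mul(3, Function('X')(Function('t')(3))), Function('D')(5)), 2) = Pow(Add(Mul(3, 1), Pow(5, 2)), 2) = Pow(Add(3, 25), 2) = Pow(28, 2) = 784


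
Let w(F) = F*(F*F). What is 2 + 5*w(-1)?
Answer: -3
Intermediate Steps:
w(F) = F³ (w(F) = F*F² = F³)
2 + 5*w(-1) = 2 + 5*(-1)³ = 2 + 5*(-1) = 2 - 5 = -3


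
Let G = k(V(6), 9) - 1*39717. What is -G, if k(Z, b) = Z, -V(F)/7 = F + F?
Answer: 39801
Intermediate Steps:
V(F) = -14*F (V(F) = -7*(F + F) = -14*F)
G = -39801 (G = -14*6 - 1*39717 = -84 - 39717 = -39801)
-G = -1*(-39801) = 39801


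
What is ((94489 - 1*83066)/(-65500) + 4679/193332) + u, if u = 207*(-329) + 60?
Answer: -107705893691867/1582905750 ≈ -68043.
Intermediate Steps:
u = -68043 (u = -68103 + 60 = -68043)
((94489 - 1*83066)/(-65500) + 4679/193332) + u = ((94489 - 1*83066)/(-65500) + 4679/193332) - 68043 = ((94489 - 83066)*(-1/65500) + 4679*(1/193332)) - 68043 = (11423*(-1/65500) + 4679/193332) - 68043 = (-11423/65500 + 4679/193332) - 68043 = -237744617/1582905750 - 68043 = -107705893691867/1582905750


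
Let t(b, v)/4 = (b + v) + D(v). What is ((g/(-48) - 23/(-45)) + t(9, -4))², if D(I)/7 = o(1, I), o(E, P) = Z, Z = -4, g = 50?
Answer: 1109622721/129600 ≈ 8561.9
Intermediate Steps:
o(E, P) = -4
D(I) = -28 (D(I) = 7*(-4) = -28)
t(b, v) = -112 + 4*b + 4*v (t(b, v) = 4*((b + v) - 28) = 4*(-28 + b + v) = -112 + 4*b + 4*v)
((g/(-48) - 23/(-45)) + t(9, -4))² = ((50/(-48) - 23/(-45)) + (-112 + 4*9 + 4*(-4)))² = ((50*(-1/48) - 23*(-1/45)) + (-112 + 36 - 16))² = ((-25/24 + 23/45) - 92)² = (-191/360 - 92)² = (-33311/360)² = 1109622721/129600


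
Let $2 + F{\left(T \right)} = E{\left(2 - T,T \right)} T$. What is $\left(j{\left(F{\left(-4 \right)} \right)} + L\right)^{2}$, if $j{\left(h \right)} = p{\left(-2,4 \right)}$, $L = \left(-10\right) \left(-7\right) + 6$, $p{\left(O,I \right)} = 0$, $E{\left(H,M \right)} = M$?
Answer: $5776$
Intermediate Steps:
$F{\left(T \right)} = -2 + T^{2}$ ($F{\left(T \right)} = -2 + T T = -2 + T^{2}$)
$L = 76$ ($L = 70 + 6 = 76$)
$j{\left(h \right)} = 0$
$\left(j{\left(F{\left(-4 \right)} \right)} + L\right)^{2} = \left(0 + 76\right)^{2} = 76^{2} = 5776$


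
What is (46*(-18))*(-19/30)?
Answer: 2622/5 ≈ 524.40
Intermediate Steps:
(46*(-18))*(-19/30) = -(-15732)/30 = -828*(-19/30) = 2622/5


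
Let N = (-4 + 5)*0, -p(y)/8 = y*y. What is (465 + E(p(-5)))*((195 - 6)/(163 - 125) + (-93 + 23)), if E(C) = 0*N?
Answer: -1149015/38 ≈ -30237.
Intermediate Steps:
p(y) = -8*y**2 (p(y) = -8*y*y = -8*y**2)
N = 0 (N = 1*0 = 0)
E(C) = 0 (E(C) = 0*0 = 0)
(465 + E(p(-5)))*((195 - 6)/(163 - 125) + (-93 + 23)) = (465 + 0)*((195 - 6)/(163 - 125) + (-93 + 23)) = 465*(189/38 - 70) = 465*(-2471/38) = -1149015/38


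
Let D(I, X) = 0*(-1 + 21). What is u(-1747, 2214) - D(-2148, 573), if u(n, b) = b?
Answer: 2214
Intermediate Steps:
D(I, X) = 0 (D(I, X) = 0*20 = 0)
u(-1747, 2214) - D(-2148, 573) = 2214 - 1*0 = 2214 + 0 = 2214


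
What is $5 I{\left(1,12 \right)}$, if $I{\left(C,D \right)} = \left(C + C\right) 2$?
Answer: $20$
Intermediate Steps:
$I{\left(C,D \right)} = 4 C$ ($I{\left(C,D \right)} = 2 C 2 = 4 C$)
$5 I{\left(1,12 \right)} = 5 \cdot 4 \cdot 1 = 5 \cdot 4 = 20$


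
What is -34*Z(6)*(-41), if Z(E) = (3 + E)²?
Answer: 112914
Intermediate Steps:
-34*Z(6)*(-41) = -34*(3 + 6)²*(-41) = -34*9²*(-41) = -34*81*(-41) = -2754*(-41) = 112914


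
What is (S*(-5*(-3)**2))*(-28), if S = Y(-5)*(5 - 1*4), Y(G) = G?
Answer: -6300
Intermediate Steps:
S = -5 (S = -5*(5 - 1*4) = -5*(5 - 4) = -5*1 = -5)
(S*(-5*(-3)**2))*(-28) = -(-25)*(-3)**2*(-28) = -(-25)*9*(-28) = -5*(-45)*(-28) = 225*(-28) = -6300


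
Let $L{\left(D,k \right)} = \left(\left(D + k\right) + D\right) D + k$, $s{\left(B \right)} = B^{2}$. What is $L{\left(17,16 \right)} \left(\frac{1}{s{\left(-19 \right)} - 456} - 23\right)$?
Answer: $- \frac{1893076}{95} \approx -19927.0$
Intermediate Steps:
$L{\left(D,k \right)} = k + D \left(k + 2 D\right)$ ($L{\left(D,k \right)} = \left(k + 2 D\right) D + k = D \left(k + 2 D\right) + k = k + D \left(k + 2 D\right)$)
$L{\left(17,16 \right)} \left(\frac{1}{s{\left(-19 \right)} - 456} - 23\right) = \left(16 + 2 \cdot 17^{2} + 17 \cdot 16\right) \left(\frac{1}{\left(-19\right)^{2} - 456} - 23\right) = \left(16 + 2 \cdot 289 + 272\right) \left(\frac{1}{361 - 456} - 23\right) = \left(16 + 578 + 272\right) \left(\frac{1}{-95} - 23\right) = 866 \left(- \frac{1}{95} - 23\right) = 866 \left(- \frac{2186}{95}\right) = - \frac{1893076}{95}$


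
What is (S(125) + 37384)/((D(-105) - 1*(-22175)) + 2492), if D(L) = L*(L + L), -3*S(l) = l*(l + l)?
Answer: 80902/140151 ≈ 0.57725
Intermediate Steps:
S(l) = -2*l²/3 (S(l) = -l*(l + l)/3 = -l*2*l/3 = -2*l²/3)
D(L) = 2*L² (D(L) = L*(2*L) = 2*L²)
(S(125) + 37384)/((D(-105) - 1*(-22175)) + 2492) = (-⅔*125² + 37384)/((2*(-105)² - 1*(-22175)) + 2492) = (-⅔*15625 + 37384)/((2*11025 + 22175) + 2492) = (-31250/3 + 37384)/((22050 + 22175) + 2492) = 80902/(3*(44225 + 2492)) = (80902/3)/46717 = (80902/3)*(1/46717) = 80902/140151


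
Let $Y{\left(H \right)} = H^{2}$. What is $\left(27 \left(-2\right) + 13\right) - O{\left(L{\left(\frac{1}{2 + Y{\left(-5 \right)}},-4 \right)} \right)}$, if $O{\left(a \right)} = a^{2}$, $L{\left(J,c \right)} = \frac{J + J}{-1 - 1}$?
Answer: $- \frac{29890}{729} \approx -41.001$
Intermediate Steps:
$L{\left(J,c \right)} = - J$ ($L{\left(J,c \right)} = \frac{2 J}{-2} = 2 J \left(- \frac{1}{2}\right) = - J$)
$\left(27 \left(-2\right) + 13\right) - O{\left(L{\left(\frac{1}{2 + Y{\left(-5 \right)}},-4 \right)} \right)} = \left(27 \left(-2\right) + 13\right) - \left(- \frac{1}{2 + \left(-5\right)^{2}}\right)^{2} = \left(-54 + 13\right) - \left(- \frac{1}{2 + 25}\right)^{2} = -41 - \left(- \frac{1}{27}\right)^{2} = -41 - \frac{1}{729} = - \frac{29890}{729}$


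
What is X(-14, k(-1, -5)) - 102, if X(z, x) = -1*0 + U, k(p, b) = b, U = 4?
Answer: -98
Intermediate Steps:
X(z, x) = 4 (X(z, x) = -1*0 + 4 = 0 + 4 = 4)
X(-14, k(-1, -5)) - 102 = 4 - 102 = -98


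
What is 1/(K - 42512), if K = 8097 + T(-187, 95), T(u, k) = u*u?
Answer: 1/554 ≈ 0.0018051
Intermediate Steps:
T(u, k) = u**2
K = 43066 (K = 8097 + (-187)**2 = 8097 + 34969 = 43066)
1/(K - 42512) = 1/(43066 - 42512) = 1/554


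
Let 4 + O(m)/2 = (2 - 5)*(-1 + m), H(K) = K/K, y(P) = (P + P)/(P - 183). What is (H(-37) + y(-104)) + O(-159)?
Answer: 273719/287 ≈ 953.72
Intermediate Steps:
y(P) = 2*P/(-183 + P) (y(P) = (2*P)/(-183 + P) = 2*P/(-183 + P))
H(K) = 1
O(m) = -2 - 6*m (O(m) = -8 + 2*((2 - 5)*(-1 + m)) = -8 + 2*(-3*(-1 + m)) = -8 + 2*(3 - 3*m) = -8 + (6 - 6*m) = -2 - 6*m)
(H(-37) + y(-104)) + O(-159) = (1 + 2*(-104)/(-183 - 104)) + (-2 - 6*(-159)) = (1 + 2*(-104)/(-287)) + (-2 + 954) = (1 + 2*(-104)*(-1/287)) + 952 = (1 + 208/287) + 952 = 495/287 + 952 = 273719/287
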